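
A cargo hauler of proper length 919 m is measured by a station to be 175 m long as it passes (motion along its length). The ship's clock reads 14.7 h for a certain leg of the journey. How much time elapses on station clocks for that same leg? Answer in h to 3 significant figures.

Length contraction ⇒ γ = L₀/L = 919/175 = 5.2514
Time dilation: Δt = γτ₀ = 5.2514 × 14.7 h = 77.2 h

Δt ≈ 77.2 h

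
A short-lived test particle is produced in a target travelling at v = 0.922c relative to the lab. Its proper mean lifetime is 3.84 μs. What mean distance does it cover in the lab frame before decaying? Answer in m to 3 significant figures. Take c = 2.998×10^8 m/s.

γ = 1/√(1 − 0.922²) = 2.5827
Dilated lifetime: Δt = γτ₀ = 2.5827 × 3.84 μs = 9.9176 μs
d = vΔt = 0.922c × 9.9176 μs = 2.7642×10^8 m/s × 9.9176×10^-6 s = 2740 m

d ≈ 2740 m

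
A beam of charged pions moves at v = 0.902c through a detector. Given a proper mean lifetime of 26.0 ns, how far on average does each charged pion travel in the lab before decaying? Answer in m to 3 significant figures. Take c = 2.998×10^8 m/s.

γ = 1/√(1 − 0.902²) = 2.3162
Dilated lifetime: Δt = γτ₀ = 2.3162 × 26.0 ns = 60.222 ns
d = vΔt = 0.902c × 60.222 ns = 2.7042×10^8 m/s × 6.0222×10^-8 s = 16.3 m

d ≈ 16.3 m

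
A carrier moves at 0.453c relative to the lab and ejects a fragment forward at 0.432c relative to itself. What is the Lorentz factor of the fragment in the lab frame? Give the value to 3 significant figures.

γ ≈ 1.49

u_lab = (0.432 + 0.453)/(1 + 0.432×0.453) = 0.8850/1.19570 = 0.740155
γ = 1/√(1 − 0.740155²) = 1.49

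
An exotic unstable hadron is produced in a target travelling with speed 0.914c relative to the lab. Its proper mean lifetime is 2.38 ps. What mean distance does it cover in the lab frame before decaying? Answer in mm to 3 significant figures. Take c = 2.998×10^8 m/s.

γ = 1/√(1 − 0.914²) = 2.4648
Dilated lifetime: Δt = γτ₀ = 2.4648 × 2.38 ps = 5.8662 ps
d = vΔt = 0.914c × 5.8662 ps = 2.7402×10^8 m/s × 5.8662×10^-12 s = 1.61 mm

d ≈ 1.61 mm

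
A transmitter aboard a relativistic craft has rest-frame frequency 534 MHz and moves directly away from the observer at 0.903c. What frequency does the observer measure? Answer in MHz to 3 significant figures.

Relativistic Doppler: f_obs = f_src √((1−β)/(1+β))
= 534 × √(0.097000/1.9030) = 534 × 0.22577 = 121 MHz

f_obs ≈ 121 MHz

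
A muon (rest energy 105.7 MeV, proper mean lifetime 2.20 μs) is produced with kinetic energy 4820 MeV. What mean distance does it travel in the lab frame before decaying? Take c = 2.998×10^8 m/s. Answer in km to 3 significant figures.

γ = 1 + K/(m₀c²) = 1 + 4820/105.7 = 46.601
β = √(1 − 1/γ²) = 0.99977
Dilated lifetime: γτ₀ = 46.601 × 2.20 μs = 102.52 μs
d = βc·γτ₀ = 0.99977 × (2.998×10^8 m/s) × 0.00010252 s = 30.7 km

d ≈ 30.7 km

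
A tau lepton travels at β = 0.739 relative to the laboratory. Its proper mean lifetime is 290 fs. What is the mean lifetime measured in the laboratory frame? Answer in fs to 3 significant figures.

γ = 1/√(1 − 0.739²) = 1.4843
Time dilation: Δt = γτ₀ = 1.4843 × 290 fs = 430 fs

Δt ≈ 430 fs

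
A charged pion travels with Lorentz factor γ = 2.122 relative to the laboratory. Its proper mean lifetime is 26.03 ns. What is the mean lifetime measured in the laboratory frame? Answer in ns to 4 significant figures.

γ = 2.122 (given)
Time dilation: Δt = γτ₀ = 2.122 × 26.03 ns = 55.24 ns

Δt ≈ 55.24 ns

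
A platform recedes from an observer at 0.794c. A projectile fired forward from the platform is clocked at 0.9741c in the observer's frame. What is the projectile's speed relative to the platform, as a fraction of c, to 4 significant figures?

Inverse velocity addition: u' = (u − v)/(1 − uv/c²)
= (0.9741 − 0.794)/(1 − 0.9741×0.794) = 0.1801/0.226565 = 0.7949

u' ≈ 0.7949c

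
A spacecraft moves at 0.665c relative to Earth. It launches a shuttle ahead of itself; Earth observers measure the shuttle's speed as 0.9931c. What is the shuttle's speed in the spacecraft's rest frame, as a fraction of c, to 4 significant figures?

u' ≈ 0.9662c

Inverse velocity addition: u' = (u − v)/(1 − uv/c²)
= (0.9931 − 0.665)/(1 − 0.9931×0.665) = 0.3281/0.339588 = 0.9662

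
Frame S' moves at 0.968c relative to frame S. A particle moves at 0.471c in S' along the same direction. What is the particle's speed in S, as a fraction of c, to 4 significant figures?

Relativistic velocity addition: u = (u' + v)/(1 + u'v/c²)
= (0.471 + 0.968)/(1 + 0.471×0.968) = 1.439/1.45593 = 0.9884

u ≈ 0.9884c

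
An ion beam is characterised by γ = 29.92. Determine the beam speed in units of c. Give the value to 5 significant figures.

β ≈ 0.99944

β = √(1 − 1/γ²) = √(1 − 1/29.92²) = √(0.9988829) = 0.99944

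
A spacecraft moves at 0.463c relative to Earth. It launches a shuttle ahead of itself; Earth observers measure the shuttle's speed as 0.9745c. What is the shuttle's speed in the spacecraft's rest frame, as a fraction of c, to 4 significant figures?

Inverse velocity addition: u' = (u − v)/(1 − uv/c²)
= (0.9745 − 0.463)/(1 − 0.9745×0.463) = 0.5115/0.548806 = 0.9320

u' ≈ 0.9320c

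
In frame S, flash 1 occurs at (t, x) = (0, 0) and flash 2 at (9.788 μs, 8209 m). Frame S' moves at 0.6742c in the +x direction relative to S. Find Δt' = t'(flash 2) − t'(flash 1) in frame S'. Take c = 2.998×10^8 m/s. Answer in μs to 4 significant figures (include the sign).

γ = 1/√(1 − 0.6742²) = 1.35401
Δt' = γ(Δt − vΔx/c²) = 1.35401 × (9.788 μs − 0.6742×8209 m / (2.998×10^8 m/s))
= 1.35401 × (-8.67267 μs) = -11.74 μs

Δt' ≈ -11.74 μs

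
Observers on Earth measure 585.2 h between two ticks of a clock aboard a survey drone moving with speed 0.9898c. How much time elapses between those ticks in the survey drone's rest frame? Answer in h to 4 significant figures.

τ₀ ≈ 83.37 h

γ = 1/√(1 − 0.9898²) = 7.01932
Proper time: τ₀ = Δt/γ = 585.2/7.01932 = 83.37 h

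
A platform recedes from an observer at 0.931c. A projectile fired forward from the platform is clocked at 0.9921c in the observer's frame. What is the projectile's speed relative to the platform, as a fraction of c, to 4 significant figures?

Inverse velocity addition: u' = (u − v)/(1 − uv/c²)
= (0.9921 − 0.931)/(1 − 0.9921×0.931) = 0.06110/0.0763549 = 0.8002

u' ≈ 0.8002c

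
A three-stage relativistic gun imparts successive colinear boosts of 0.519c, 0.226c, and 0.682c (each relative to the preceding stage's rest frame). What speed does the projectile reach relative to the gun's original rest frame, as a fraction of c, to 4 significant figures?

u ≈ 0.9272c

Compose boost 2: (0.226 + 0.519)/(1 + 0.226×0.519) = 0.7450/1.11729 = 0.666790
Compose boost 3: (0.682 + 0.666790)/(1 + 0.682×0.666790) = 1.34879/1.45475 = 0.9272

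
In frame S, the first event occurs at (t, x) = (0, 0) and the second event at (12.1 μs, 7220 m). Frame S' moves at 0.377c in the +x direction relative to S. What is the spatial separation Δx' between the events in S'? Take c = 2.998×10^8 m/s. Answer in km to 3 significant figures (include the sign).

Δx' ≈ 6.32 km

γ = 1/√(1 − 0.377²) = 1.0797
Δx' = γ(Δx − vΔt) = 1.0797 × (7220 m − 0.377×(2.998×10^8 m/s)×12.1×10^-6 s)
= 1.0797 × (5852.4 m) = 6.32 km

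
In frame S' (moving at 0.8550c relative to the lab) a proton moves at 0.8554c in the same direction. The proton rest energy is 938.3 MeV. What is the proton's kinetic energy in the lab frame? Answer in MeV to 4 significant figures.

K ≈ 5109 MeV

u_lab = (0.8554 + 0.8550)/(1 + 0.8554×0.8550) = 0.9878899
γ = 1/√(1 − 0.9878899²) = 6.44511
K = (γ − 1)m₀c² = (6.44511 − 1) × 938.3 = 5.44511 × 938.3 = 5109 MeV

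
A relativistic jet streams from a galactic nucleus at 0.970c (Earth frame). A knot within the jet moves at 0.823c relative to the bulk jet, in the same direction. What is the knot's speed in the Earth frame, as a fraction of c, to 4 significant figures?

u ≈ 0.9970c

Relativistic velocity addition: u = (u' + v)/(1 + u'v/c²)
= (0.823 + 0.970)/(1 + 0.823×0.970) = 1.793/1.79831 = 0.9970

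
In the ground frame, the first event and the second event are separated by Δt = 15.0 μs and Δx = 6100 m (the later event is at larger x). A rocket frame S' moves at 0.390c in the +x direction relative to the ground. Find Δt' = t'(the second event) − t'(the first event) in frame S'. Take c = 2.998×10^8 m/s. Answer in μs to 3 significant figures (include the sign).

γ = 1/√(1 − 0.390²) = 1.0860
Δt' = γ(Δt − vΔx/c²) = 1.0860 × (15.0 μs − 0.390×6100 m / (2.998×10^8 m/s))
= 1.0860 × (7.0647 μs) = 7.67 μs

Δt' ≈ 7.67 μs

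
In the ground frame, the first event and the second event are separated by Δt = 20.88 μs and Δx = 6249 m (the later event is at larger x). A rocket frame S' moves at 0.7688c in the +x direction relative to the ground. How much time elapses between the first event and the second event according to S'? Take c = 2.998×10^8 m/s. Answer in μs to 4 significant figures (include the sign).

γ = 1/√(1 − 0.7688²) = 1.56375
Δt' = γ(Δt − vΔx/c²) = 1.56375 × (20.88 μs − 0.7688×6249 m / (2.998×10^8 m/s))
= 1.56375 × (4.85521 μs) = 7.592 μs

Δt' ≈ 7.592 μs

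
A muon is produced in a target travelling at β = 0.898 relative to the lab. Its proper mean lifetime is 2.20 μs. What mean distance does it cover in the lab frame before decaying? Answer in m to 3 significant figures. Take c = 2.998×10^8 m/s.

d ≈ 1350 m

γ = 1/√(1 − 0.898²) = 2.2728
Dilated lifetime: Δt = γτ₀ = 2.2728 × 2.20 μs = 5.0001 μs
d = vΔt = 0.898c × 5.0001 μs = 2.6922×10^8 m/s × 5.0001×10^-6 s = 1350 m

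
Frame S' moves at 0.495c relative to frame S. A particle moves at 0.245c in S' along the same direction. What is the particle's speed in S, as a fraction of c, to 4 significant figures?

u ≈ 0.6600c

Relativistic velocity addition: u = (u' + v)/(1 + u'v/c²)
= (0.245 + 0.495)/(1 + 0.245×0.495) = 0.7400/1.12128 = 0.6600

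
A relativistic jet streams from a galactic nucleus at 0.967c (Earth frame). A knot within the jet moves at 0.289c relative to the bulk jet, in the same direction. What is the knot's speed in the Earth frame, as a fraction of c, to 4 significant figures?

u ≈ 0.9817c

Relativistic velocity addition: u = (u' + v)/(1 + u'v/c²)
= (0.289 + 0.967)/(1 + 0.289×0.967) = 1.256/1.27946 = 0.9817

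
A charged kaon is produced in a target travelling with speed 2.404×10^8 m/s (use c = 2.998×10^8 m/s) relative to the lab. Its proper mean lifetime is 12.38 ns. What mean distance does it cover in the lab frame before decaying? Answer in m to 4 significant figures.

β = v/c = 2.404×10^8 / 2.998×10^8 = 0.801868
γ = 1/√(1 − 0.801868²) = 1.67364
Dilated lifetime: Δt = γτ₀ = 1.67364 × 12.38 ns = 20.7196 ns
d = vΔt = 0.801868c × 20.7196 ns = 2.40400×10^8 m/s × 2.07196×10^-8 s = 4.981 m

d ≈ 4.981 m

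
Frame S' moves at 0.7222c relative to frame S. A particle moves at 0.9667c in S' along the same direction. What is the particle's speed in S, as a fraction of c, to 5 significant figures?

Relativistic velocity addition: u = (u' + v)/(1 + u'v/c²)
= (0.9667 + 0.7222)/(1 + 0.9667×0.7222) = 1.6889/1.698151 = 0.99455

u ≈ 0.99455c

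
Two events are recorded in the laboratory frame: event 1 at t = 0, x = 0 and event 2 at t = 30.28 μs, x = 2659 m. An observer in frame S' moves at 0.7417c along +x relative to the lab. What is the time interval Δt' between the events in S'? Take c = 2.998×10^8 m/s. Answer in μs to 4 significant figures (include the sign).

γ = 1/√(1 − 0.7417²) = 1.49091
Δt' = γ(Δt − vΔx/c²) = 1.49091 × (30.28 μs − 0.7417×2659 m / (2.998×10^8 m/s))
= 1.49091 × (23.7017 μs) = 35.34 μs

Δt' ≈ 35.34 μs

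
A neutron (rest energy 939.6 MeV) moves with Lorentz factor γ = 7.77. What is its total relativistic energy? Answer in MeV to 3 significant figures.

γ = 7.77 (given)
E = γm₀c² = 7.77 × 939.6 MeV = 7300 MeV

E ≈ 7300 MeV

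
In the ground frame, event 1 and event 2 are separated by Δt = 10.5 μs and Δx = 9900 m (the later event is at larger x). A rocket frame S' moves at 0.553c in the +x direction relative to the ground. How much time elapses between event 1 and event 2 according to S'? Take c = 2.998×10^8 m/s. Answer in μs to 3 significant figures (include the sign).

γ = 1/√(1 − 0.553²) = 1.2002
Δt' = γ(Δt − vΔx/c²) = 1.2002 × (10.5 μs − 0.553×9900 m / (2.998×10^8 m/s))
= 1.2002 × (-7.7612 μs) = -9.32 μs

Δt' ≈ -9.32 μs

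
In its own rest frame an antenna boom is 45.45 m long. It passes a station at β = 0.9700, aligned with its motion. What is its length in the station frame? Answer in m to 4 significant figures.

γ = 1/√(1 − 0.9700²) = 4.11345
Length contraction: L = L₀/γ = 45.45/4.11345 = 11.05 m

L ≈ 11.05 m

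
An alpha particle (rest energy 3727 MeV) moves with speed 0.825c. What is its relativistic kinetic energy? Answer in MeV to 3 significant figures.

γ = 1/√(1 − 0.825²) = 1.7695
K = (γ − 1)m₀c² = (1.7695 − 1) × 3727 MeV = 0.76950 × 3727 MeV = 2870 MeV

K ≈ 2870 MeV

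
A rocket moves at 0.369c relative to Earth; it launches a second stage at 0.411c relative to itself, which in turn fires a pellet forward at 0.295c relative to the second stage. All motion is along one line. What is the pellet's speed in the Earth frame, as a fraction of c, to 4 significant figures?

u ≈ 0.8104c

Compose boost 2: (0.411 + 0.369)/(1 + 0.411×0.369) = 0.7800/1.15166 = 0.677284
Compose boost 3: (0.295 + 0.677284)/(1 + 0.295×0.677284) = 0.972284/1.19980 = 0.8104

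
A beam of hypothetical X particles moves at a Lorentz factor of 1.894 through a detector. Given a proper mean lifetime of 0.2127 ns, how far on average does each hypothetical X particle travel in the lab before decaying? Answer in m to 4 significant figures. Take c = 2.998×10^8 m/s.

d ≈ 0.1026 m

β = √(1 − 1/γ²) = √(1 − 1/1.894²) = 0.849255
Dilated lifetime: Δt = γτ₀ = 1.894 × 0.2127 ns = 0.402854 ns
d = vΔt = 0.849255c × 0.402854 ns = 2.54607×10^8 m/s × 4.02854×10^-10 s = 0.1026 m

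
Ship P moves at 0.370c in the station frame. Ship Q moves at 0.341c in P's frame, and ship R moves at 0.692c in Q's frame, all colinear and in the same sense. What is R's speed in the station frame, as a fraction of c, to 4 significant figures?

u ≈ 0.9210c

Compose boost 2: (0.341 + 0.370)/(1 + 0.341×0.370) = 0.7110/1.12617 = 0.631343
Compose boost 3: (0.692 + 0.631343)/(1 + 0.692×0.631343) = 1.32334/1.43689 = 0.9210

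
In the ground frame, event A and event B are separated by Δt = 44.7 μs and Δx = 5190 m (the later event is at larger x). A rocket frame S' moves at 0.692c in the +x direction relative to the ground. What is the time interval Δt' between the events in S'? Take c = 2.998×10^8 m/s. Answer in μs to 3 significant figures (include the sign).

γ = 1/√(1 − 0.692²) = 1.3852
Δt' = γ(Δt − vΔx/c²) = 1.3852 × (44.7 μs − 0.692×5190 m / (2.998×10^8 m/s))
= 1.3852 × (32.720 μs) = 45.3 μs

Δt' ≈ 45.3 μs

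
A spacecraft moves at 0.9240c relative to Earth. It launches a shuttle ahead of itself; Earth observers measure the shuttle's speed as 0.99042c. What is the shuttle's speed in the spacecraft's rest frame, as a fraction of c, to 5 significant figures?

Inverse velocity addition: u' = (u − v)/(1 − uv/c²)
= (0.99042 − 0.9240)/(1 − 0.99042×0.9240) = 0.066420/0.08485192 = 0.78278

u' ≈ 0.78278c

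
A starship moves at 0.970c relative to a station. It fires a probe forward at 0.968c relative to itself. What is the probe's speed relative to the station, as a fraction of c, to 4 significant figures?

u ≈ 0.9995c

Relativistic velocity addition: u = (u' + v)/(1 + u'v/c²)
= (0.968 + 0.970)/(1 + 0.968×0.970) = 1.938/1.93896 = 0.9995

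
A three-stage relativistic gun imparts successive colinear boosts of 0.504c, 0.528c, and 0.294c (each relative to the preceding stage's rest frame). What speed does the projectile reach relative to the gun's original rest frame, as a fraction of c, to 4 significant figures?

u ≈ 0.8947c

Compose boost 2: (0.528 + 0.504)/(1 + 0.528×0.504) = 1.032/1.26611 = 0.815094
Compose boost 3: (0.294 + 0.815094)/(1 + 0.294×0.815094) = 1.10909/1.23964 = 0.8947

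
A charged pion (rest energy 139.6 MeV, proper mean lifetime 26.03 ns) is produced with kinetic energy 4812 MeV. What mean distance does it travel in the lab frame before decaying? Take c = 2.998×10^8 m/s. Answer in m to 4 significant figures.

d ≈ 276.7 m

γ = 1 + K/(m₀c²) = 1 + 4812/139.6 = 35.4699
β = √(1 − 1/γ²) = 0.999603
Dilated lifetime: γτ₀ = 35.4699 × 26.03 ns = 923.282 ns
d = βc·γτ₀ = 0.999603 × (2.998×10^8 m/s) × 9.23282×10^-7 s = 276.7 m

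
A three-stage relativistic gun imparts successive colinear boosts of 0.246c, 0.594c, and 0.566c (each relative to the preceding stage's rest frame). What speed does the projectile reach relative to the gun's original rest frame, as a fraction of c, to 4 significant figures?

u ≈ 0.9181c

Compose boost 2: (0.594 + 0.246)/(1 + 0.594×0.246) = 0.8400/1.14612 = 0.732905
Compose boost 3: (0.566 + 0.732905)/(1 + 0.566×0.732905) = 1.29890/1.41482 = 0.9181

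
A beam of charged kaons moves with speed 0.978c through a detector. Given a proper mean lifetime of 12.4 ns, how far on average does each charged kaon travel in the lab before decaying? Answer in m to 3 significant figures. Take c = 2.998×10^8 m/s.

γ = 1/√(1 − 0.978²) = 4.7938
Dilated lifetime: Δt = γτ₀ = 4.7938 × 12.4 ns = 59.443 ns
d = vΔt = 0.978c × 59.443 ns = 2.9320×10^8 m/s × 5.9443×10^-8 s = 17.4 m

d ≈ 17.4 m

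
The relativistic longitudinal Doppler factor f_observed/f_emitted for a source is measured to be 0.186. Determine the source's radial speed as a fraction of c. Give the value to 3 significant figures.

β ≈ 0.933

f_obs/f_src = √((1−β)/(1+β)) = 0.186  ⇒  (1−β)/(1+β) = 0.034596
β = |1 − D²|/(1 + D²) = |1 − 0.034596|/(1 + 0.034596) = 0.933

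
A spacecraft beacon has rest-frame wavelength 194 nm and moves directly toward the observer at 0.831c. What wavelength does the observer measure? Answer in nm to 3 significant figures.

λ_obs ≈ 58.9 nm

Relativistic Doppler: λ_obs = λ_src √((1−β)/(1+β))
= 194 × √(0.16900/1.8310) = 194 × 0.30381 = 58.9 nm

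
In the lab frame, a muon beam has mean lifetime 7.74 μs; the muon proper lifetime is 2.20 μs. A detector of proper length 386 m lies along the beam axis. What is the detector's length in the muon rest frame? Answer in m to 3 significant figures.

Time dilation ⇒ γ = Δt/τ₀ = 7.74/2.20 = 3.5182
Length contraction: L = L₀/γ = 386/3.5182 = 110 m

L ≈ 110 m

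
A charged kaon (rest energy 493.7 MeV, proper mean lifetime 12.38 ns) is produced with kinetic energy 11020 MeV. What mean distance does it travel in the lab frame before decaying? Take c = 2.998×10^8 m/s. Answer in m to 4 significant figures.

d ≈ 86.48 m

γ = 1 + K/(m₀c²) = 1 + 11020/493.7 = 23.3212
β = √(1 − 1/γ²) = 0.999080
Dilated lifetime: γτ₀ = 23.3212 × 12.38 ns = 288.717 ns
d = βc·γτ₀ = 0.999080 × (2.998×10^8 m/s) × 2.88717×10^-7 s = 86.48 m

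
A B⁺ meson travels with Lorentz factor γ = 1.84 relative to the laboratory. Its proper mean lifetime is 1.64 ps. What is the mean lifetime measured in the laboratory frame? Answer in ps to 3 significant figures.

Δt ≈ 3.02 ps

γ = 1.84 (given)
Time dilation: Δt = γτ₀ = 1.84 × 1.64 ps = 3.02 ps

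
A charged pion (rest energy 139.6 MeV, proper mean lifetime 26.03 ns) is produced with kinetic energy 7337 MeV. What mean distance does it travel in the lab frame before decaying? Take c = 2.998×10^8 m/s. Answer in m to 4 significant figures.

d ≈ 417.9 m

γ = 1 + K/(m₀c²) = 1 + 7337/139.6 = 53.5573
β = √(1 − 1/γ²) = 0.999826
Dilated lifetime: γτ₀ = 53.5573 × 26.03 ns = 1394.10 ns
d = βc·γτ₀ = 0.999826 × (2.998×10^8 m/s) × 1.39410×10^-6 s = 417.9 m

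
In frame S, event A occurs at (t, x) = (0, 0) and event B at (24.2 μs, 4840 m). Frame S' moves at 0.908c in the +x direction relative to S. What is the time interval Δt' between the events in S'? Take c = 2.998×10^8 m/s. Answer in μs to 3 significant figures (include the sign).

Δt' ≈ 22.8 μs

γ = 1/√(1 − 0.908²) = 2.3868
Δt' = γ(Δt − vΔx/c²) = 2.3868 × (24.2 μs − 0.908×4840 m / (2.998×10^8 m/s))
= 2.3868 × (9.5412 μs) = 22.8 μs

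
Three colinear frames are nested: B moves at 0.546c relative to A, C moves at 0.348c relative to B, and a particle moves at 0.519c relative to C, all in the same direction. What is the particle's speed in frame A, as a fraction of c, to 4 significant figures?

Compose boost 2: (0.348 + 0.546)/(1 + 0.348×0.546) = 0.8940/1.19001 = 0.751255
Compose boost 3: (0.519 + 0.751255)/(1 + 0.519×0.751255) = 1.27026/1.38990 = 0.9139

u ≈ 0.9139c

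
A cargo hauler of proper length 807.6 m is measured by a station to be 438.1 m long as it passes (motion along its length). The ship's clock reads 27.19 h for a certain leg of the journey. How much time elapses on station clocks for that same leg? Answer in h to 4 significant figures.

Δt ≈ 50.12 h

Length contraction ⇒ γ = L₀/L = 807.6/438.1 = 1.84341
Time dilation: Δt = γτ₀ = 1.84341 × 27.19 h = 50.12 h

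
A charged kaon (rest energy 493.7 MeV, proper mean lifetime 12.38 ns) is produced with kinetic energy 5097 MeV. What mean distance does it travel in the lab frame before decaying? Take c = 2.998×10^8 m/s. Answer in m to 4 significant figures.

d ≈ 41.87 m

γ = 1 + K/(m₀c²) = 1 + 5097/493.7 = 11.3241
β = √(1 − 1/γ²) = 0.996093
Dilated lifetime: γτ₀ = 11.3241 × 12.38 ns = 140.192 ns
d = βc·γτ₀ = 0.996093 × (2.998×10^8 m/s) × 1.40192×10^-7 s = 41.87 m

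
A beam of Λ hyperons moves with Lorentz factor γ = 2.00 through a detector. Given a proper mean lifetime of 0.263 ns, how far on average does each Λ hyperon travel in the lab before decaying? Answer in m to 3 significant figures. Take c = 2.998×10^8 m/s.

β = √(1 − 1/γ²) = √(1 − 1/2.00²) = 0.86603
Dilated lifetime: Δt = γτ₀ = 2.00 × 0.263 ns = 0.52600 ns
d = vΔt = 0.86603c × 0.52600 ns = 2.5963×10^8 m/s × 5.2600×10^-10 s = 0.137 m

d ≈ 0.137 m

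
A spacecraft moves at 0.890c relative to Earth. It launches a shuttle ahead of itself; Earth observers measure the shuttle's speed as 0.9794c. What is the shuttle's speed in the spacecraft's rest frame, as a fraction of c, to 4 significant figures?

u' ≈ 0.6966c

Inverse velocity addition: u' = (u − v)/(1 − uv/c²)
= (0.9794 − 0.890)/(1 − 0.9794×0.890) = 0.08940/0.128334 = 0.6966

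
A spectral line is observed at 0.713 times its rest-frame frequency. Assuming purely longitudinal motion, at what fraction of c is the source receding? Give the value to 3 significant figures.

β ≈ 0.326

f_obs/f_src = √((1−β)/(1+β)) = 0.713  ⇒  (1−β)/(1+β) = 0.50837
β = |1 − D²|/(1 + D²) = |1 − 0.50837|/(1 + 0.50837) = 0.326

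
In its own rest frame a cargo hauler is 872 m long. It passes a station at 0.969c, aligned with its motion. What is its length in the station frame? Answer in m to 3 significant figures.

γ = 1/√(1 − 0.969²) = 4.0476
Length contraction: L = L₀/γ = 872/4.0476 = 215 m

L ≈ 215 m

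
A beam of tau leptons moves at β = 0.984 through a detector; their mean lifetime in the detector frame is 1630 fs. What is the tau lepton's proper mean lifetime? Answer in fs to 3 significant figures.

γ = 1/√(1 − 0.984²) = 5.6127
Proper time: τ₀ = Δt/γ = 1630/5.6127 = 290 fs

τ₀ ≈ 290 fs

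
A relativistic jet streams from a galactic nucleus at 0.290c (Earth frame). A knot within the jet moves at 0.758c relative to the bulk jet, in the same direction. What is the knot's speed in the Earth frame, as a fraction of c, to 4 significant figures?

u ≈ 0.8591c

Relativistic velocity addition: u = (u' + v)/(1 + u'v/c²)
= (0.758 + 0.290)/(1 + 0.758×0.290) = 1.048/1.21982 = 0.8591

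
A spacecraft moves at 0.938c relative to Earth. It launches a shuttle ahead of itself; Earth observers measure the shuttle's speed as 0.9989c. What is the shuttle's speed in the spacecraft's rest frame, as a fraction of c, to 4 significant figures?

u' ≈ 0.9662c

Inverse velocity addition: u' = (u − v)/(1 − uv/c²)
= (0.9989 − 0.938)/(1 − 0.9989×0.938) = 0.06090/0.0630318 = 0.9662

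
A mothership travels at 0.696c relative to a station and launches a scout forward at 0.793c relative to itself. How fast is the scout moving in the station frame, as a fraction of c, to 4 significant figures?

u ≈ 0.9595c

Compose boost 2: (0.793 + 0.696)/(1 + 0.793×0.696) = 1.489/1.55193 = 0.9595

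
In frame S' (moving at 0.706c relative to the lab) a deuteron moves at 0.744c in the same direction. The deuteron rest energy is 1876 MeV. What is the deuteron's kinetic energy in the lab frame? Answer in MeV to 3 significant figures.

u_lab = (0.744 + 0.706)/(1 + 0.744×0.706) = 0.950655
γ = 1/√(1 − 0.950655²) = 3.2232
K = (γ − 1)m₀c² = (3.2232 − 1) × 1876 = 2.2232 × 1876 = 4170 MeV

K ≈ 4170 MeV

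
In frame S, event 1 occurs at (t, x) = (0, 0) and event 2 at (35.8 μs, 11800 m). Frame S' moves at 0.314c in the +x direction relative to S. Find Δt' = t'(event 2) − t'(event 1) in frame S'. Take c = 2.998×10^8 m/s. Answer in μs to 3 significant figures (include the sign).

Δt' ≈ 24.7 μs

γ = 1/√(1 − 0.314²) = 1.0533
Δt' = γ(Δt − vΔx/c²) = 1.0533 × (35.8 μs − 0.314×11800 m / (2.998×10^8 m/s))
= 1.0533 × (23.441 μs) = 24.7 μs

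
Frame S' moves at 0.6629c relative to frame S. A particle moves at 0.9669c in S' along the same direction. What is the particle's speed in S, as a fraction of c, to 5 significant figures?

u ≈ 0.99320c

Relativistic velocity addition: u = (u' + v)/(1 + u'v/c²)
= (0.9669 + 0.6629)/(1 + 0.9669×0.6629) = 1.6298/1.640958 = 0.99320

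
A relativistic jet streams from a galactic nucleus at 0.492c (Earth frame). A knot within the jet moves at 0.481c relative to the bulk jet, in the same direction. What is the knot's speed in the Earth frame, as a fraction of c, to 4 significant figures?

u ≈ 0.7868c

Relativistic velocity addition: u = (u' + v)/(1 + u'v/c²)
= (0.481 + 0.492)/(1 + 0.481×0.492) = 0.9730/1.23665 = 0.7868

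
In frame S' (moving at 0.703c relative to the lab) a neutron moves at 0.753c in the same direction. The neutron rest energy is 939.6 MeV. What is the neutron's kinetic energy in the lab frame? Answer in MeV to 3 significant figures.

K ≈ 2130 MeV

u_lab = (0.753 + 0.703)/(1 + 0.753×0.703) = 0.952033
γ = 1/√(1 − 0.952033²) = 3.2680
K = (γ − 1)m₀c² = (3.2680 − 1) × 939.6 = 2.2680 × 939.6 = 2130 MeV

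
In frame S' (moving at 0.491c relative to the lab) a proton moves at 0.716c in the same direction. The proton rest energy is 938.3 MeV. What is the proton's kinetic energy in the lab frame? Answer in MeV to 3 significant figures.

u_lab = (0.716 + 0.491)/(1 + 0.716×0.491) = 0.893045
γ = 1/√(1 − 0.893045²) = 2.2224
K = (γ − 1)m₀c² = (2.2224 − 1) × 938.3 = 1.2224 × 938.3 = 1150 MeV

K ≈ 1150 MeV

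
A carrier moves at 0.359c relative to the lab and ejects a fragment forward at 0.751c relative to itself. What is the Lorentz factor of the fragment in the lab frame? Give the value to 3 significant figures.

γ ≈ 2.06

u_lab = (0.751 + 0.359)/(1 + 0.751×0.359) = 1.110/1.26961 = 0.874285
γ = 1/√(1 − 0.874285²) = 2.06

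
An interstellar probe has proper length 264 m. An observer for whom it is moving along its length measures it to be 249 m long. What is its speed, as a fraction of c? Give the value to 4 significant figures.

β ≈ 0.3323

γ = L₀/L = 264/249 = 1.06024
β = √(1 − 1/γ²) = 0.3323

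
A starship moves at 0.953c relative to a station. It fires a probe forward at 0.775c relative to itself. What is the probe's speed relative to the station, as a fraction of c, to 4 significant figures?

u ≈ 0.9939c

Relativistic velocity addition: u = (u' + v)/(1 + u'v/c²)
= (0.775 + 0.953)/(1 + 0.775×0.953) = 1.728/1.73857 = 0.9939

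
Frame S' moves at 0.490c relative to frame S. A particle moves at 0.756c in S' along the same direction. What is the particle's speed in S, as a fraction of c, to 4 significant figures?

u ≈ 0.9092c

Relativistic velocity addition: u = (u' + v)/(1 + u'v/c²)
= (0.756 + 0.490)/(1 + 0.756×0.490) = 1.246/1.37044 = 0.9092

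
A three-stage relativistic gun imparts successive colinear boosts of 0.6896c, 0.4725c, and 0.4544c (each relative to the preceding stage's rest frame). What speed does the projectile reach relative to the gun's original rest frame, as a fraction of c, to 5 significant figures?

u ≈ 0.95181c

Compose boost 2: (0.4725 + 0.6896)/(1 + 0.4725×0.6896) = 1.1621/1.325836 = 0.8765036
Compose boost 3: (0.4544 + 0.8765036)/(1 + 0.4544×0.8765036) = 1.330904/1.398283 = 0.95181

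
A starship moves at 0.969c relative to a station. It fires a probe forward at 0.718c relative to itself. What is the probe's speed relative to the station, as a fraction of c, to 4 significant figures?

Relativistic velocity addition: u = (u' + v)/(1 + u'v/c²)
= (0.718 + 0.969)/(1 + 0.718×0.969) = 1.687/1.69574 = 0.9948

u ≈ 0.9948c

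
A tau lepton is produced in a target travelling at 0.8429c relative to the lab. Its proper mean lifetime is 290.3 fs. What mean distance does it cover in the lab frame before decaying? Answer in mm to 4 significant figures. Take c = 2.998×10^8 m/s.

d ≈ 0.1363 mm

γ = 1/√(1 − 0.8429²) = 1.85849
Dilated lifetime: Δt = γτ₀ = 1.85849 × 290.3 fs = 539.521 fs
d = vΔt = 0.8429c × 539.521 fs = 2.52701×10^8 m/s × 5.39521×10^-13 s = 0.1363 mm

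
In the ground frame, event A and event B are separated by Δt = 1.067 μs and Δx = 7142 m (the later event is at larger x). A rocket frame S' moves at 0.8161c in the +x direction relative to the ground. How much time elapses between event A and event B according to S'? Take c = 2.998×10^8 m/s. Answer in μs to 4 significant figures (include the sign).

γ = 1/√(1 − 0.8161²) = 1.73037
Δt' = γ(Δt − vΔx/c²) = 1.73037 × (1.067 μs − 0.8161×7142 m / (2.998×10^8 m/s))
= 1.73037 × (-18.3746 μs) = -31.79 μs

Δt' ≈ -31.79 μs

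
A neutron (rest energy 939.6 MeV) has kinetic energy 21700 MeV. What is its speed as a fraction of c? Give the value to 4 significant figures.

γ = 1 + K/(m₀c²) = 1 + 21700/939.6 = 24.0949
β = √(1 − 1/γ²) = 0.9991

β ≈ 0.9991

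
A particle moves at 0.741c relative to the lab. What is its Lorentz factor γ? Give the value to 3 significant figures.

γ = 1/√(1 − β²) = 1/√(1 − 0.741²) = 1/√(0.45092) = 1.49

γ ≈ 1.49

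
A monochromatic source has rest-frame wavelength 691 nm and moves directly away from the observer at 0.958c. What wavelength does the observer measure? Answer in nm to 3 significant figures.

λ_obs ≈ 4720 nm

Relativistic Doppler: λ_obs = λ_src √((1+β)/(1−β))
= 691 × √(1.9580/0.042000) = 691 × 6.8278 = 4720 nm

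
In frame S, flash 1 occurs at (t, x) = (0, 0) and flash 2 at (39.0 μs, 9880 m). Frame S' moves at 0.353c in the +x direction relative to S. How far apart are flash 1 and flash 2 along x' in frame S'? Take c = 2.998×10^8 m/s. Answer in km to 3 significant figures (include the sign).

Δx' ≈ 6.15 km

γ = 1/√(1 − 0.353²) = 1.0688
Δx' = γ(Δx − vΔt) = 1.0688 × (9880 m − 0.353×(2.998×10^8 m/s)×39.0×10^-6 s)
= 1.0688 × (5752.7 m) = 6.15 km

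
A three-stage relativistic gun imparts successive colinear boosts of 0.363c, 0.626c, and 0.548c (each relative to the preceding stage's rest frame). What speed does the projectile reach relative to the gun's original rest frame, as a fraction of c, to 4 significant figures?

Compose boost 2: (0.626 + 0.363)/(1 + 0.626×0.363) = 0.9890/1.22724 = 0.805875
Compose boost 3: (0.548 + 0.805875)/(1 + 0.548×0.805875) = 1.35387/1.44162 = 0.9391

u ≈ 0.9391c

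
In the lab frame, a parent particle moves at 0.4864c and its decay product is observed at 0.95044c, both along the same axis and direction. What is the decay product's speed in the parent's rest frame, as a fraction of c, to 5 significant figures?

Inverse velocity addition: u' = (u − v)/(1 − uv/c²)
= (0.95044 − 0.4864)/(1 − 0.95044×0.4864) = 0.46404/0.5377060 = 0.86300

u' ≈ 0.86300c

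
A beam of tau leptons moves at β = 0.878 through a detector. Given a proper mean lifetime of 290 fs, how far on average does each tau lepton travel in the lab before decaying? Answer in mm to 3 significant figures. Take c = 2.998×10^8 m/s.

γ = 1/√(1 − 0.878²) = 2.0892
Dilated lifetime: Δt = γτ₀ = 2.0892 × 290 fs = 605.86 fs
d = vΔt = 0.878c × 605.86 fs = 2.6322×10^8 m/s × 6.0586×10^-13 s = 0.159 mm

d ≈ 0.159 mm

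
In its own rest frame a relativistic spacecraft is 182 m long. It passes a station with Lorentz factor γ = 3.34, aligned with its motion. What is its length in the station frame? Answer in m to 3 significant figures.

γ = 3.34 (given)
Length contraction: L = L₀/γ = 182/3.34 = 54.5 m

L ≈ 54.5 m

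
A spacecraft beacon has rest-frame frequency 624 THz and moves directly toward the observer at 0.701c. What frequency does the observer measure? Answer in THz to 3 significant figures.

f_obs ≈ 1490 THz

Relativistic Doppler: f_obs = f_src √((1+β)/(1−β))
= 624 × √(1.7010/0.29900) = 624 × 2.3852 = 1490 THz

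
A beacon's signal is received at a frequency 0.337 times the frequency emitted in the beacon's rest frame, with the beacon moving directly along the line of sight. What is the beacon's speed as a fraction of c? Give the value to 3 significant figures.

f_obs/f_src = √((1−β)/(1+β)) = 0.337  ⇒  (1−β)/(1+β) = 0.11357
β = |1 − D²|/(1 + D²) = |1 − 0.11357|/(1 + 0.11357) = 0.796

β ≈ 0.796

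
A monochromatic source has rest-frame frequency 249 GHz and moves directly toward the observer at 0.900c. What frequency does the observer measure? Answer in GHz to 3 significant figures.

Relativistic Doppler: f_obs = f_src √((1+β)/(1−β))
= 249 × √(1.9000/0.10000) = 249 × 4.3589 = 1090 GHz

f_obs ≈ 1090 GHz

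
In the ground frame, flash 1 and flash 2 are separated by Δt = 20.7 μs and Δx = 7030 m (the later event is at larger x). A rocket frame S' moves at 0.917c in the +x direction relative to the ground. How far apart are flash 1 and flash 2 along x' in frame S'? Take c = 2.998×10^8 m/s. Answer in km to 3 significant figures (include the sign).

γ = 1/√(1 − 0.917²) = 2.5070
Δx' = γ(Δx − vΔt) = 2.5070 × (7030 m − 0.917×(2.998×10^8 m/s)×20.7×10^-6 s)
= 2.5070 × (1339.2 m) = 3.36 km

Δx' ≈ 3.36 km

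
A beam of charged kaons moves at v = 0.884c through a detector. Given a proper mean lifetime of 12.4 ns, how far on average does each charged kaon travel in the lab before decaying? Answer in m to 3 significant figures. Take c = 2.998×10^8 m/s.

d ≈ 7.03 m

γ = 1/√(1 − 0.884²) = 2.1391
Dilated lifetime: Δt = γτ₀ = 2.1391 × 12.4 ns = 26.525 ns
d = vΔt = 0.884c × 26.525 ns = 2.6502×10^8 m/s × 2.6525×10^-8 s = 7.03 m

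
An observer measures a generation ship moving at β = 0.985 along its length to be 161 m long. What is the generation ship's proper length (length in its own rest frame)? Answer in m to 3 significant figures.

γ = 1/√(1 − 0.985²) = 5.7953
L₀ = γL = 5.7953 × 161 = 933 m

L₀ ≈ 933 m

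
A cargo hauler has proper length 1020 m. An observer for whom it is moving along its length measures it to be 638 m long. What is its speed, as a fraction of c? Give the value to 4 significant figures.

β ≈ 0.7802

γ = L₀/L = 1020/638 = 1.59875
β = √(1 − 1/γ²) = 0.7802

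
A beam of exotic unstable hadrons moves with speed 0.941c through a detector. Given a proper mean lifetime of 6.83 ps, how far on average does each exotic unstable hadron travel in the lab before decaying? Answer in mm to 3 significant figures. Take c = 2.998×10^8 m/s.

d ≈ 5.69 mm

γ = 1/√(1 − 0.941²) = 2.9550
Dilated lifetime: Δt = γτ₀ = 2.9550 × 6.83 ps = 20.183 ps
d = vΔt = 0.941c × 20.183 ps = 2.8211×10^8 m/s × 2.0183×10^-11 s = 5.69 mm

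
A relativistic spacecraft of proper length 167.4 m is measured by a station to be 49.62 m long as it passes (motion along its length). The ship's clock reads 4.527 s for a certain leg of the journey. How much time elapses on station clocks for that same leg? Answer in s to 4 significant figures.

Length contraction ⇒ γ = L₀/L = 167.4/49.62 = 3.37364
Time dilation: Δt = γτ₀ = 3.37364 × 4.527 s = 15.27 s

Δt ≈ 15.27 s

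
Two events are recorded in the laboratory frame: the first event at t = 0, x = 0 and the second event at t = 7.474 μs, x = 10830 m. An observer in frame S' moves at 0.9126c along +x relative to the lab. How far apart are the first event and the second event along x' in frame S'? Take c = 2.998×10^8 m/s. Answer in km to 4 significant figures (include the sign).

γ = 1/√(1 − 0.9126²) = 2.44586
Δx' = γ(Δx − vΔt) = 2.44586 × (10830 m − 0.9126×(2.998×10^8 m/s)×7.474×10^-6 s)
= 2.44586 × (8785.13 m) = 21.49 km

Δx' ≈ 21.49 km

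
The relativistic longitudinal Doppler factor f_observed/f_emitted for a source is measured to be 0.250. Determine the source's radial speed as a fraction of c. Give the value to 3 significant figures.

β ≈ 0.882

f_obs/f_src = √((1−β)/(1+β)) = 0.250  ⇒  (1−β)/(1+β) = 0.062500
β = |1 − D²|/(1 + D²) = |1 − 0.062500|/(1 + 0.062500) = 0.882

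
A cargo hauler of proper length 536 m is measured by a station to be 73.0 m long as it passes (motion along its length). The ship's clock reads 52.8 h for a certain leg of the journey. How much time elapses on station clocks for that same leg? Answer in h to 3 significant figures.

Length contraction ⇒ γ = L₀/L = 536/73.0 = 7.3425
Time dilation: Δt = γτ₀ = 7.3425 × 52.8 h = 388 h

Δt ≈ 388 h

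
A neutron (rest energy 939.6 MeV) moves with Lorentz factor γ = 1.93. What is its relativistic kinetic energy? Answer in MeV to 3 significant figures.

γ = 1.93 (given)
K = (γ − 1)m₀c² = (1.93 − 1) × 939.6 MeV = 0.93000 × 939.6 MeV = 874 MeV

K ≈ 874 MeV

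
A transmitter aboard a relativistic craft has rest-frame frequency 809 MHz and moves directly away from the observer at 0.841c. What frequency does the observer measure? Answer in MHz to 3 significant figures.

Relativistic Doppler: f_obs = f_src √((1−β)/(1+β))
= 809 × √(0.15900/1.8410) = 809 × 0.29388 = 238 MHz

f_obs ≈ 238 MHz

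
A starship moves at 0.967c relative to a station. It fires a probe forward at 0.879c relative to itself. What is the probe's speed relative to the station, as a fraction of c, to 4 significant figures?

Relativistic velocity addition: u = (u' + v)/(1 + u'v/c²)
= (0.879 + 0.967)/(1 + 0.879×0.967) = 1.846/1.84999 = 0.9978

u ≈ 0.9978c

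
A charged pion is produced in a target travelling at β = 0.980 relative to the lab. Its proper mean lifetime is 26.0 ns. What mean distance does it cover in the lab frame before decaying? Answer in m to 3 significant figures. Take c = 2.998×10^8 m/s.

γ = 1/√(1 − 0.980²) = 5.0252
Dilated lifetime: Δt = γτ₀ = 5.0252 × 26.0 ns = 130.65 ns
d = vΔt = 0.980c × 130.65 ns = 2.9380×10^8 m/s × 1.3065×10^-7 s = 38.4 m

d ≈ 38.4 m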